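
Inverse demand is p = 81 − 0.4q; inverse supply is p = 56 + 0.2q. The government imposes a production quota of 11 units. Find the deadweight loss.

Competitive equilibrium: 81 − 0.4q = 56 + 0.2q → q* = 41.6667, p* = 64.3333.
At q = 11: demand price = 81 − 0.4·11 = 76.6; supply price = 56 + 0.2·11 = 58.2.
Δq = 41.6667 − 11 = 30.6667; wedge = 76.6 − 58.2 = 18.4.
Welfare loss = ½ × 30.6667 × 18.4 = 282.13.

282.13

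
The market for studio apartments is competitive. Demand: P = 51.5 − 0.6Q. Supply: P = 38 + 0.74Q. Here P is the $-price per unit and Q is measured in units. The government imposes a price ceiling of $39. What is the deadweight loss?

$50.98

Competitive equilibrium: 51.5 − 0.6Q = 38 + 0.74Q → Q* = 10.0746, P* = 45.4552.
At the ceiling P = 39, quantity supplied = (39 − 38)/0.74 = 1.3514.
Willingness to pay at Q' = 1.3514: 51.5 − 0.6·1.3514 = 50.6892.
ΔQ = 10.0746 − 1.3514 = 8.7232; wedge = 50.6892 − 39 = 11.6892.
Welfare loss = ½ × 8.7232 × 11.6892 = $50.98.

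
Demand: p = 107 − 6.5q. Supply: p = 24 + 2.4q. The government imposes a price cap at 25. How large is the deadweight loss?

Competitive equilibrium: 107 − 6.5q = 24 + 2.4q → q* = 9.3258, p* = 46.382.
At the ceiling p = 25, quantity supplied = (25 − 24)/2.4 = 0.4167.
Willingness to pay at q' = 0.4167: 107 − 6.5·0.4167 = 104.2915.
Δq = 9.3258 − 0.4167 = 8.9091; wedge = 104.2915 − 25 = 79.2915.
The triangle = ½ × 8.9091 × 79.2915 = 353.21.

353.21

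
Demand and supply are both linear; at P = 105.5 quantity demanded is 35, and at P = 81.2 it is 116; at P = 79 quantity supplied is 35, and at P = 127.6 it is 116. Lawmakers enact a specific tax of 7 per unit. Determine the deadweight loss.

27.22

Demand slope = (81.2 − 105.5)/(116 − 35) = −0.3, so P = 116 − 0.3Q.
Supply slope = (127.6 − 79)/(116 − 35) = 0.6, so P = 58 + 0.6Q.
Competitive equilibrium: 116 − 0.3Q = 58 + 0.6Q → Q* = 64.4444, P* = 96.6667.
With the tax, the buyer price exceeds the seller price by 7: (116 − 0.3Q) − (58 + 0.6Q) = 7 → Q' = 56.6667.
ΔQ = 64.4444 − 56.6667 = 7.7777; the wedge equals the tax, 7.
DWL = ½ × 7.7777 × 7 = 27.22.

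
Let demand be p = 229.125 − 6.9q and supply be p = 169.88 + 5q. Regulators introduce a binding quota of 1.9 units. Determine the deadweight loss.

Competitive equilibrium: 229.125 − 6.9q = 169.88 + 5q → q* = 4.9786, p* = 194.7729.
At q = 1.9: demand price = 229.125 − 6.9·1.9 = 216.015; supply price = 169.88 + 5·1.9 = 179.38.
Δq = 4.9786 − 1.9 = 3.0786; wedge = 216.015 − 179.38 = 36.635.
Welfare loss = ½ × 3.0786 × 36.635 = 56.39.

56.39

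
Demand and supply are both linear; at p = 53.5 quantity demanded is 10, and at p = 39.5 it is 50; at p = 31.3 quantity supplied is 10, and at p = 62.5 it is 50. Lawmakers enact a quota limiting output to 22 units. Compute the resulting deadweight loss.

Demand slope = (39.5 − 53.5)/(50 − 10) = −0.35, so p = 57 − 0.35q.
Supply slope = (62.5 − 31.3)/(50 − 10) = 0.78, so p = 23.5 + 0.78q.
Competitive equilibrium: 57 − 0.35q = 23.5 + 0.78q → q* = 29.646, p* = 46.6239.
At q = 22: demand price = 57 − 0.35·22 = 49.3; supply price = 23.5 + 0.78·22 = 40.66.
Δq = 29.646 − 22 = 7.646; wedge = 49.3 − 40.66 = 8.64.
DWL = ½ × 7.646 × 8.64 = 33.03.

33.03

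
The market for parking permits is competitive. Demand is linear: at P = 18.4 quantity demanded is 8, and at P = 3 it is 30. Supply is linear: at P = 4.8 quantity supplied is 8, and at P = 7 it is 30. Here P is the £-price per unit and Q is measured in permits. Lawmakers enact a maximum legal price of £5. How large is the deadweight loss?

Demand slope = (3 − 18.4)/(30 − 8) = −0.7, so P = 24 − 0.7Q.
Supply slope = (7 − 4.8)/(30 − 8) = 0.1, so P = 4 + 0.1Q.
Competitive equilibrium: 24 − 0.7Q = 4 + 0.1Q → Q* = 25, P* = 6.5.
At the ceiling P = 5, quantity supplied = (5 − 4)/0.1 = 10.
Willingness to pay at Q' = 10: 24 − 0.7·10 = 17.
ΔQ = 25 − 10 = 15; wedge = 17 − 5 = 12.
Welfare loss = ½ × 15 × 12 = £90.

£90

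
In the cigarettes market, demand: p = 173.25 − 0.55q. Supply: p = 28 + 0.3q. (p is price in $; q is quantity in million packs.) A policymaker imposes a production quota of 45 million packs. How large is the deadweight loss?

$6734.71 million

Competitive equilibrium: 173.25 − 0.55q = 28 + 0.3q → q* = 170.8824, p* = 79.2647.
At q = 45: demand price = 173.25 − 0.55·45 = 148.5; supply price = 28 + 0.3·45 = 41.5.
Δq = 170.8824 − 45 = 125.8824; wedge = 148.5 − 41.5 = 107.
Welfare loss = ½ × 125.8824 × 107 = $6734.71 million.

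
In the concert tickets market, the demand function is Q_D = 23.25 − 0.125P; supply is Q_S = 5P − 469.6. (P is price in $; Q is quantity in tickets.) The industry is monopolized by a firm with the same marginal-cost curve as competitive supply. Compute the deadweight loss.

$126.08

In inverse form: demand P = 186 − 8Q, supply P = 93.92 + 0.2Q.
Competitive equilibrium: 186 − 8Q = 93.92 + 0.2Q → Q* = 11.2293, P* = 96.1659.
Marginal revenue: MR = 186 − 16Q. Set MR = MC: 186 − 16Q = 93.92 + 0.2Q → Q_m = 5.684.
Price P_m = 186 − 8·5.684 = 140.528; MC(Q_m) = 93.92 + 0.2·5.684 = 95.0568.
Competitive Q* = 11.2293, so ΔQ = 5.5453; wedge = 140.528 − 95.0568 = 45.4712.
Welfare loss = ½ × 5.5453 × 45.4712 = $126.08.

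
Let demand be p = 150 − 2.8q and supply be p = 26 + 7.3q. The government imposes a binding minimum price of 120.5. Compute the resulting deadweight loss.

Competitive equilibrium: 150 − 2.8q = 26 + 7.3q → q* = 12.2772, p* = 115.6238.
At the floor p = 120.5, quantity demanded = (150 − 120.5)/2.8 = 10.5357.
Sellers' marginal cost at q' = 10.5357: 26 + 7.3·10.5357 = 102.9106.
Δq = 12.2772 − 10.5357 = 1.7415; wedge = 120.5 − 102.9106 = 17.5894.
The triangle = ½ × 1.7415 × 17.5894 = 15.32.

15.32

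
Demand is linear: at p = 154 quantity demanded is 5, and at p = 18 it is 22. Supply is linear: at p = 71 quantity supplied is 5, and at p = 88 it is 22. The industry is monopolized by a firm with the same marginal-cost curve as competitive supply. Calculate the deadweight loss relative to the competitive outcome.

Demand slope = (18 − 154)/(22 − 5) = −8, so p = 194 − 8q.
Supply slope = (88 − 71)/(22 − 5) = 1, so p = 66 + q.
Competitive equilibrium: 194 − 8q = 66 + q → q* = 14.2222, p* = 80.2222.
Marginal revenue: MR = 194 − 16q. Set MR = MC: 194 − 16q = 66 + q → q_m = 7.5294.
Price p_m = 194 − 8·7.5294 = 133.7648; MC(q_m) = 66 + 1·7.5294 = 73.5294.
Competitive q* = 14.2222, so Δq = 6.6928; wedge = 133.7648 − 73.5294 = 60.2354.
DWL = ½ × 6.6928 × 60.2354 = 201.57.

201.57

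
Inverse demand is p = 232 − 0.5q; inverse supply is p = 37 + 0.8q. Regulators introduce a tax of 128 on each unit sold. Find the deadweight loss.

6301.54

Competitive equilibrium: 232 − 0.5q = 37 + 0.8q → q* = 150, p* = 157.
With the tax, the buyer price exceeds the seller price by 128: (232 − 0.5q) − (37 + 0.8q) = 128 → q' = 51.5385.
Δq = 150 − 51.5385 = 98.4615; the wedge equals the tax, 128.
DWL = ½ × 98.4615 × 128 = 6301.54.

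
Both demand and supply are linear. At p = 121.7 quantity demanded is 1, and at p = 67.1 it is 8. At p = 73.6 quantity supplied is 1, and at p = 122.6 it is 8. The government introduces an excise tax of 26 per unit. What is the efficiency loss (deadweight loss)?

Demand slope = (67.1 − 121.7)/(8 − 1) = −7.8, so p = 129.5 − 7.8q.
Supply slope = (122.6 − 73.6)/(8 − 1) = 7, so p = 66.6 + 7q.
Competitive equilibrium: 129.5 − 7.8q = 66.6 + 7q → q* = 4.25, p* = 96.35.
With the tax, the buyer price exceeds the seller price by 26: (129.5 − 7.8q) − (66.6 + 7q) = 26 → q' = 2.4932.
Δq = 4.25 − 2.4932 = 1.7568; the wedge equals the tax, 26.
DWL = ½ × 1.7568 × 26 = 22.84.

22.84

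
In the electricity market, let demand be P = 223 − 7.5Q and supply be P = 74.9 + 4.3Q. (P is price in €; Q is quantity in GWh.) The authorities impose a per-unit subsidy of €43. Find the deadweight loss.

€78.35

Competitive equilibrium: 223 − 7.5Q = 74.9 + 4.3Q → Q* = 12.5508, P* = 128.8686.
The subsidy lowers effective supply by 43: P = 31.9 + 4.3Q.
New quantity: 223 − 7.5Q = 31.9 + 4.3Q → Q' = 16.1949.
Overproduction ΔQ = 16.1949 − 12.5508 = 3.6441; wedge = subsidy = 43.
DWL = ½ × 3.6441 × 43 = €78.35.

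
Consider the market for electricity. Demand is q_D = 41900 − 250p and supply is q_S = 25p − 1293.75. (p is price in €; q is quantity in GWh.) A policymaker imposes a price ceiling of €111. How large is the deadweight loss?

In inverse form: demand p = 167.6 − 0.004q, supply p = 51.75 + 0.04q.
Competitive equilibrium: 167.6 − 0.004q = 51.75 + 0.04q → q* = 2632.9545, p* = 157.0682.
At the ceiling p = 111, quantity supplied = (111 − 51.75)/0.04 = 1481.25.
Willingness to pay at q' = 1481.25: 167.6 − 0.004·1481.25 = 161.675.
Δq = 2632.9545 − 1481.25 = 1151.7045; wedge = 161.675 − 111 = 50.675.
Welfare loss = ½ × 1151.7045 × 50.675 = €29181.31.

€29181.31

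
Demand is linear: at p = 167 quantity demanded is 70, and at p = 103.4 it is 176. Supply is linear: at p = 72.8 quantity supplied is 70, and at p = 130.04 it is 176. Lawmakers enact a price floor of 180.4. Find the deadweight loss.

6280.05

Demand slope = (103.4 − 167)/(176 − 70) = −0.6, so p = 209 − 0.6q.
Supply slope = (130.04 − 72.8)/(176 − 70) = 0.54, so p = 35 + 0.54q.
Competitive equilibrium: 209 − 0.6q = 35 + 0.54q → q* = 152.6316, p* = 117.4211.
At the floor p = 180.4, quantity demanded = (209 − 180.4)/0.6 = 47.6667.
Sellers' marginal cost at q' = 47.6667: 35 + 0.54·47.6667 = 60.74.
Δq = 152.6316 − 47.6667 = 104.9649; wedge = 180.4 − 60.74 = 119.66.
Deadweight loss = ½ × 104.9649 × 119.66 = 6280.05.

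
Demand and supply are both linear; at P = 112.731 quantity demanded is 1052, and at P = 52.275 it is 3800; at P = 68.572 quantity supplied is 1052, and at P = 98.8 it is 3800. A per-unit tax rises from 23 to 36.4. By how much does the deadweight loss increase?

Demand slope = (52.275 − 112.731)/(3800 − 1052) = −0.022, so P = 135.875 − 0.022Q.
Supply slope = (98.8 − 68.572)/(3800 − 1052) = 0.011, so P = 57 + 0.011Q.
Competitive equilibrium: 135.875 − 0.022Q = 57 + 0.011Q → Q* = 2390.1515, P* = 83.2917.
For a per-unit tax t: ΔQ = t/0.033, so DWL = ½·t·(t/0.033) = t²/0.066.
At t = 23: DWL = 8015.152. At t = 36.4: DWL = 20075.152.
Increase = 20075.152 − 8015.152 = 12060.

12060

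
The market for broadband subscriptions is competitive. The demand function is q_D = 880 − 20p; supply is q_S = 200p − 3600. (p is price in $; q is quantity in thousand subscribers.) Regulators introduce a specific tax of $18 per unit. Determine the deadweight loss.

In inverse form: demand p = 44 − 0.05q, supply p = 18 + 0.005q.
Competitive equilibrium: 44 − 0.05q = 18 + 0.005q → q* = 472.72727, p* = 20.36364.
With the tax, the buyer price exceeds the seller price by 18: (44 − 0.05q) − (18 + 0.005q) = 18 → q' = 145.45455.
Δq = 472.72727 − 145.45455 = 327.27272; the wedge equals the tax, 18.
Deadweight loss = ½ × 327.27272 × 18 = $2945.45 thousand.

$2945.45 thousand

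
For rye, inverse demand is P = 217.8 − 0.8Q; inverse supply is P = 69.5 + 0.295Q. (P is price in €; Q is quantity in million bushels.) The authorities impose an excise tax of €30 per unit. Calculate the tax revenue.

Competitive equilibrium: 217.8 − 0.8Q = 69.5 + 0.295Q → Q* = 135.4338, P* = 109.453.
With the tax, the buyer price exceeds the seller price by 30: (217.8 − 0.8Q) − (69.5 + 0.295Q) = 30 → Q' = 108.0365.
Tax revenue = 30 × 108.0365 = €3241.10 million.

€3241.10 million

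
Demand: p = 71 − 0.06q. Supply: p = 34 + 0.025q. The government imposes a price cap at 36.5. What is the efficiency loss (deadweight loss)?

4777.94

Competitive equilibrium: 71 − 0.06q = 34 + 0.025q → q* = 435.2941, p* = 44.8824.
At the ceiling p = 36.5, quantity supplied = (36.5 − 34)/0.025 = 100.
Willingness to pay at q' = 100: 71 − 0.06·100 = 65.
Δq = 435.2941 − 100 = 335.2941; wedge = 65 − 36.5 = 28.5.
DWL = ½ × 335.2941 × 28.5 = 4777.94.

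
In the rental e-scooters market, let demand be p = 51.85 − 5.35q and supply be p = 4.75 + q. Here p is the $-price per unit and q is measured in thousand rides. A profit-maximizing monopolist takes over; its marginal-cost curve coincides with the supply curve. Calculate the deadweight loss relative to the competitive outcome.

$36.52 thousand

Competitive equilibrium: 51.85 − 5.35q = 4.75 + q → q* = 7.4173, p* = 12.1673.
Marginal revenue: MR = 51.85 − 10.7q. Set MR = MC: 51.85 − 10.7q = 4.75 + q → q_m = 4.0256.
Price p_m = 51.85 − 5.35·4.0256 = 30.313; MC(q_m) = 4.75 + 1·4.0256 = 8.7756.
Competitive q* = 7.4173, so Δq = 3.3917; wedge = 30.313 − 8.7756 = 21.5374.
DWL = ½ × 3.3917 × 21.5374 = $36.52 thousand.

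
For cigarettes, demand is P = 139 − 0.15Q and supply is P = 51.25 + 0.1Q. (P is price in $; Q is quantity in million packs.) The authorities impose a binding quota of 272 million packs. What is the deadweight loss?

Competitive equilibrium: 139 − 0.15Q = 51.25 + 0.1Q → Q* = 351, P* = 86.35.
At Q = 272: demand price = 139 − 0.15·272 = 98.2; supply price = 51.25 + 0.1·272 = 78.45.
ΔQ = 351 − 272 = 79; wedge = 98.2 − 78.45 = 19.75.
The triangle = ½ × 79 × 19.75 = $780.125 million.

$780.125 million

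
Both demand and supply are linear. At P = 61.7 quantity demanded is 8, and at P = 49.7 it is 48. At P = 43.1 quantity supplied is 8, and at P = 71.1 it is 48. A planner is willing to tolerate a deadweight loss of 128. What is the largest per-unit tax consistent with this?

16

Demand slope = (49.7 − 61.7)/(48 − 8) = −0.3, so P = 64.1 − 0.3Q.
Supply slope = (71.1 − 43.1)/(48 − 8) = 0.7, so P = 37.5 + 0.7Q.
Competitive equilibrium: 64.1 − 0.3Q = 37.5 + 0.7Q → Q* = 26.6, P* = 56.12.
A tax t gives ΔQ = t/1 and wedge t, so DWL = t²/2.
t²/2 = 128 → t² = 256 → t = 16.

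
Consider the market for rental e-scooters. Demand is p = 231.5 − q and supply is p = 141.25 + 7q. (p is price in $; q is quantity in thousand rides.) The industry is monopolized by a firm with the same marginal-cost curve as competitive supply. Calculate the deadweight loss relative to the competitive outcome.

$6.28 thousand

Competitive equilibrium: 231.5 − q = 141.25 + 7q → q* = 11.2813, p* = 220.2188.
Marginal revenue: MR = 231.5 − 2q. Set MR = MC: 231.5 − 2q = 141.25 + 7q → q_m = 10.0278.
Price p_m = 231.5 − 1·10.0278 = 221.4722; MC(q_m) = 141.25 + 7·10.0278 = 211.4446.
Competitive q* = 11.2813, so Δq = 1.2535; wedge = 221.4722 − 211.4446 = 10.0276.
DWL = ½ × 1.2535 × 10.0276 = $6.28 thousand.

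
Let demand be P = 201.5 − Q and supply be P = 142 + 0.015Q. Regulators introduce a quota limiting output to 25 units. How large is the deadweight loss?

573.65

Competitive equilibrium: 201.5 − Q = 142 + 0.015Q → Q* = 58.6207, P* = 142.8793.
At Q = 25: demand price = 201.5 − 1·25 = 176.5; supply price = 142 + 0.015·25 = 142.375.
ΔQ = 58.6207 − 25 = 33.6207; wedge = 176.5 − 142.375 = 34.125.
Welfare loss = ½ × 33.6207 × 34.125 = 573.65.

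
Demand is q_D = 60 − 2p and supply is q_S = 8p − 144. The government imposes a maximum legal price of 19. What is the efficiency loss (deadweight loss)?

39.20

In inverse form: demand p = 30 − 0.5q, supply p = 18 + 0.125q.
Competitive equilibrium: 30 − 0.5q = 18 + 0.125q → q* = 19.2, p* = 20.4.
At the ceiling p = 19, quantity supplied = (19 − 18)/0.125 = 8.
Willingness to pay at q' = 8: 30 − 0.5·8 = 26.
Δq = 19.2 − 8 = 11.2; wedge = 26 − 19 = 7.
Welfare loss = ½ × 11.2 × 7 = 39.20.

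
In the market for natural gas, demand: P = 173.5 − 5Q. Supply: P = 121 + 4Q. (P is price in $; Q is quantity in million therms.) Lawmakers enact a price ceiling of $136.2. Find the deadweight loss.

$18.605 million

Competitive equilibrium: 173.5 − 5Q = 121 + 4Q → Q* = 5.8333, P* = 144.3333.
At the ceiling P = 136.2, quantity supplied = (136.2 − 121)/4 = 3.8.
Willingness to pay at Q' = 3.8: 173.5 − 5·3.8 = 154.5.
ΔQ = 5.8333 − 3.8 = 2.0333; wedge = 154.5 − 136.2 = 18.3.
Welfare loss = ½ × 2.0333 × 18.3 = $18.605 million.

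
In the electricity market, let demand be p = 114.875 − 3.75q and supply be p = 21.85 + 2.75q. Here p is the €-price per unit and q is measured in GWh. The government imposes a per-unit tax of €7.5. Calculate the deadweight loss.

€4.33

Competitive equilibrium: 114.875 − 3.75q = 21.85 + 2.75q → q* = 14.3115, p* = 61.2067.
With the tax, the buyer price exceeds the seller price by 7.5: (114.875 − 3.75q) − (21.85 + 2.75q) = 7.5 → q' = 13.1577.
Δq = 14.3115 − 13.1577 = 1.1538; the wedge equals the tax, 7.5.
DWL = ½ × 1.1538 × 7.5 = €4.33.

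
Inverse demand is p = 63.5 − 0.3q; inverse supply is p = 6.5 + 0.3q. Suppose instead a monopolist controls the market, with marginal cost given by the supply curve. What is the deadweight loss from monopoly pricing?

Competitive equilibrium: 63.5 − 0.3q = 6.5 + 0.3q → q* = 95, p* = 35.
Marginal revenue: MR = 63.5 − 0.6q. Set MR = MC: 63.5 − 0.6q = 6.5 + 0.3q → q_m = 63.3333.
Price p_m = 63.5 − 0.3·63.3333 = 44.5; MC(q_m) = 6.5 + 0.3·63.3333 = 25.5.
Competitive q* = 95, so Δq = 31.6667; wedge = 44.5 − 25.5 = 19.
The triangle = ½ × 31.6667 × 19 = 300.83.

300.83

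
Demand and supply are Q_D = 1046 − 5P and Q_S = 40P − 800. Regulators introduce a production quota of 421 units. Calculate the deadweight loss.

19834.50

In inverse form: demand P = 209.2 − 0.2Q, supply P = 20 + 0.025Q.
Competitive equilibrium: 209.2 − 0.2Q = 20 + 0.025Q → Q* = 840.8889, P* = 41.0222.
At Q = 421: demand price = 209.2 − 0.2·421 = 125; supply price = 20 + 0.025·421 = 30.525.
ΔQ = 840.8889 − 421 = 419.8889; wedge = 125 − 30.525 = 94.475.
Deadweight loss = ½ × 419.8889 × 94.475 = 19834.50.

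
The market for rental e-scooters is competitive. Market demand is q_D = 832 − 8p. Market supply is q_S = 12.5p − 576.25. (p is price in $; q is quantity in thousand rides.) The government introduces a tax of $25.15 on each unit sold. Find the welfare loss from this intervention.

In inverse form: demand p = 104 − 0.125q, supply p = 46.1 + 0.08q.
Competitive equilibrium: 104 − 0.125q = 46.1 + 0.08q → q* = 282.439, p* = 68.6951.
With the tax, the buyer price exceeds the seller price by 25.15: (104 − 0.125q) − (46.1 + 0.08q) = 25.15 → q' = 159.7561.
Δq = 282.439 − 159.7561 = 122.6829; the wedge equals the tax, 25.15.
Welfare loss = ½ × 122.6829 × 25.15 = $1542.74 thousand.

$1542.74 thousand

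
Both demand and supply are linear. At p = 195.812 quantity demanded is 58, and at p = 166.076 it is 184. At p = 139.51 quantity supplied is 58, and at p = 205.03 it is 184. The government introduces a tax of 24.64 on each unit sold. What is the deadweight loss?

401.54

Demand slope = (166.076 − 195.812)/(184 − 58) = −0.236, so p = 209.5 − 0.236q.
Supply slope = (205.03 − 139.51)/(184 − 58) = 0.52, so p = 109.35 + 0.52q.
Competitive equilibrium: 209.5 − 0.236q = 109.35 + 0.52q → q* = 132.4735, p* = 178.2362.
With the tax, the buyer price exceeds the seller price by 24.64: (209.5 − 0.236q) − (109.35 + 0.52q) = 24.64 → q' = 99.881.
Δq = 132.4735 − 99.881 = 32.5925; the wedge equals the tax, 24.64.
Deadweight loss = ½ × 32.5925 × 24.64 = 401.54.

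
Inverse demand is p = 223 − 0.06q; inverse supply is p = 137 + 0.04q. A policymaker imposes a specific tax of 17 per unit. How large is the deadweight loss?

Competitive equilibrium: 223 − 0.06q = 137 + 0.04q → q* = 860, p* = 171.4.
With the tax, the buyer price exceeds the seller price by 17: (223 − 0.06q) − (137 + 0.04q) = 17 → q' = 690.
Δq = 860 − 690 = 170; the wedge equals the tax, 17.
The triangle = ½ × 170 × 17 = 1445.

1445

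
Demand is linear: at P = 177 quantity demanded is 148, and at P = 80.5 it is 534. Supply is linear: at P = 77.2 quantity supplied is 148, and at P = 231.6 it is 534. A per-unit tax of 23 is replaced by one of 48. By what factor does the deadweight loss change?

Demand slope = (80.5 − 177)/(534 − 148) = −0.25, so P = 214 − 0.25Q.
Supply slope = (231.6 − 77.2)/(534 − 148) = 0.4, so P = 18 + 0.4Q.
Competitive equilibrium: 214 − 0.25Q = 18 + 0.4Q → Q* = 301.5385, P* = 138.6154.
For a per-unit tax t: ΔQ = t/0.65, so DWL = ½·t·(t/0.65) = t²/1.3.
At t = 23: DWL = 406.923. At t = 48: DWL = 1772.308.
Ratio = (48/23)² = 4.355.

4.355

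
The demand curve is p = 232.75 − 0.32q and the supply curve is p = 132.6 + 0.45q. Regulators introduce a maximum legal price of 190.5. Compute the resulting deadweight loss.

0.75

Competitive equilibrium: 232.75 − 0.32q = 132.6 + 0.45q → q* = 130.0649, p* = 191.1292.
At the ceiling p = 190.5, quantity supplied = (190.5 − 132.6)/0.45 = 128.6667.
Willingness to pay at q' = 128.6667: 232.75 − 0.32·128.6667 = 191.5767.
Δq = 130.0649 − 128.6667 = 1.3982; wedge = 191.5767 − 190.5 = 1.0767.
Welfare loss = ½ × 1.3982 × 1.0767 = 0.75.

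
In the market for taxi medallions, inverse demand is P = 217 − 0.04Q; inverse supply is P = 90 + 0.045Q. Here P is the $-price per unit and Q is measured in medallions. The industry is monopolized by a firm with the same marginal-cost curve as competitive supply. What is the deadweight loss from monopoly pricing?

Competitive equilibrium: 217 − 0.04Q = 90 + 0.045Q → Q* = 1494.1176, P* = 157.2353.
Marginal revenue: MR = 217 − 0.08Q. Set MR = MC: 217 − 0.08Q = 90 + 0.045Q → Q_m = 1016.
Price P_m = 217 − 0.04·1016 = 176.36; MC(Q_m) = 90 + 0.045·1016 = 135.72.
Competitive Q* = 1494.1176, so ΔQ = 478.1176; wedge = 176.36 − 135.72 = 40.64.
Deadweight loss = ½ × 478.1176 × 40.64 = $9715.35.

$9715.35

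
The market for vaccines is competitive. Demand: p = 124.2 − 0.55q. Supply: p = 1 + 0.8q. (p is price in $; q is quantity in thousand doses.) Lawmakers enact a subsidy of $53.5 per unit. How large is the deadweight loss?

Competitive equilibrium: 124.2 − 0.55q = 1 + 0.8q → q* = 91.2593, p* = 74.0074.
The subsidy lowers effective supply by 53.5: p = 0.8q − 52.5.
New quantity: 124.2 − 0.55q = 0.8q − 52.5 → q' = 130.8889.
Overproduction Δq = 130.8889 − 91.2593 = 39.6296; wedge = subsidy = 53.5.
Welfare loss = ½ × 39.6296 × 53.5 = $1060.09 thousand.

$1060.09 thousand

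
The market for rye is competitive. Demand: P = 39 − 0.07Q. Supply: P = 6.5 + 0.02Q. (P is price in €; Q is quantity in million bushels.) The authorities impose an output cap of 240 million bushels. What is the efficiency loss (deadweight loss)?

€660.06 million

Competitive equilibrium: 39 − 0.07Q = 6.5 + 0.02Q → Q* = 361.1111, P* = 13.7222.
At Q = 240: demand price = 39 − 0.07·240 = 22.2; supply price = 6.5 + 0.02·240 = 11.3.
ΔQ = 361.1111 − 240 = 121.1111; wedge = 22.2 − 11.3 = 10.9.
The triangle = ½ × 121.1111 × 10.9 = €660.06 million.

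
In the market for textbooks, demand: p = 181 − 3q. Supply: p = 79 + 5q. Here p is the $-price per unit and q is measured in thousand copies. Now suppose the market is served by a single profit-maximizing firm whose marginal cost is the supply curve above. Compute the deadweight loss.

Competitive equilibrium: 181 − 3q = 79 + 5q → q* = 12.75, p* = 142.75.
Marginal revenue: MR = 181 − 6q. Set MR = MC: 181 − 6q = 79 + 5q → q_m = 9.2727.
Price p_m = 181 − 3·9.2727 = 153.1819; MC(q_m) = 79 + 5·9.2727 = 125.3635.
Competitive q* = 12.75, so Δq = 3.4773; wedge = 153.1819 − 125.3635 = 27.8184.
The triangle = ½ × 3.4773 × 27.8184 = $48.37 thousand.

$48.37 thousand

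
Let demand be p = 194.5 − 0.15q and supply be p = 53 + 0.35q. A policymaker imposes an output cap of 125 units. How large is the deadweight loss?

6241

Competitive equilibrium: 194.5 − 0.15q = 53 + 0.35q → q* = 283, p* = 152.05.
At q = 125: demand price = 194.5 − 0.15·125 = 175.75; supply price = 53 + 0.35·125 = 96.75.
Δq = 283 − 125 = 158; wedge = 175.75 − 96.75 = 79.
The triangle = ½ × 158 × 79 = 6241.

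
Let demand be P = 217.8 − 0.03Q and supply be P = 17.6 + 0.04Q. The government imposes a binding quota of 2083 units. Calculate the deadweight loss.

21130.515

Competitive equilibrium: 217.8 − 0.03Q = 17.6 + 0.04Q → Q* = 2860, P* = 132.
At Q = 2083: demand price = 217.8 − 0.03·2083 = 155.31; supply price = 17.6 + 0.04·2083 = 100.92.
ΔQ = 2860 − 2083 = 777; wedge = 155.31 − 100.92 = 54.39.
Welfare loss = ½ × 777 × 54.39 = 21130.515.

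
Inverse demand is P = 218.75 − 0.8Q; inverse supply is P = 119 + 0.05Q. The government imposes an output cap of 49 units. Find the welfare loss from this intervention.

1985.65

Competitive equilibrium: 218.75 − 0.8Q = 119 + 0.05Q → Q* = 117.3529, P* = 124.8676.
At Q = 49: demand price = 218.75 − 0.8·49 = 179.55; supply price = 119 + 0.05·49 = 121.45.
ΔQ = 117.3529 − 49 = 68.3529; wedge = 179.55 − 121.45 = 58.1.
Welfare loss = ½ × 68.3529 × 58.1 = 1985.65.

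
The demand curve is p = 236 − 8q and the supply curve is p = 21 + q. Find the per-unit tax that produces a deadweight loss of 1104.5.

Competitive equilibrium: 236 − 8q = 21 + q → q* = 23.8889, p* = 44.8889.
A tax t gives Δq = t/9 and wedge t, so DWL = t²/18.
t²/18 = 1104.5 → t² = 19881 → t = 141.

141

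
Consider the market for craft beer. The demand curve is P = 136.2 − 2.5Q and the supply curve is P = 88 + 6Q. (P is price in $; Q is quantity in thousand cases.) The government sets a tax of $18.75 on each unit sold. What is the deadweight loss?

$20.68 thousand

Competitive equilibrium: 136.2 − 2.5Q = 88 + 6Q → Q* = 5.6706, P* = 122.0235.
With the tax, the buyer price exceeds the seller price by 18.75: (136.2 − 2.5Q) − (88 + 6Q) = 18.75 → Q' = 3.4647.
ΔQ = 5.6706 − 3.4647 = 2.2059; the wedge equals the tax, 18.75.
The triangle = ½ × 2.2059 × 18.75 = $20.68 thousand.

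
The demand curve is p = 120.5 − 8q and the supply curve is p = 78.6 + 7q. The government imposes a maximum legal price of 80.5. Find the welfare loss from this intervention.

47.70

Competitive equilibrium: 120.5 − 8q = 78.6 + 7q → q* = 2.7933, p* = 98.1533.
At the ceiling p = 80.5, quantity supplied = (80.5 − 78.6)/7 = 0.2714.
Willingness to pay at q' = 0.2714: 120.5 − 8·0.2714 = 118.3288.
Δq = 2.7933 − 0.2714 = 2.5219; wedge = 118.3288 − 80.5 = 37.8288.
The triangle = ½ × 2.5219 × 37.8288 = 47.70.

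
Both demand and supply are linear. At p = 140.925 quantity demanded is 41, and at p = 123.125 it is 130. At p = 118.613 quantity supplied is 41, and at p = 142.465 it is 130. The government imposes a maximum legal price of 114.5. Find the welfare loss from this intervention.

929.40

Demand slope = (123.125 − 140.925)/(130 − 41) = −0.2, so p = 149.125 − 0.2q.
Supply slope = (142.465 − 118.613)/(130 − 41) = 0.268, so p = 107.625 + 0.268q.
Competitive equilibrium: 149.125 − 0.2q = 107.625 + 0.268q → q* = 88.6752, p* = 131.39.
At the ceiling p = 114.5, quantity supplied = (114.5 − 107.625)/0.268 = 25.653.
Willingness to pay at q' = 25.653: 149.125 − 0.2·25.653 = 143.9944.
Δq = 88.6752 − 25.653 = 63.0222; wedge = 143.9944 − 114.5 = 29.4944.
Deadweight loss = ½ × 63.0222 × 29.4944 = 929.40.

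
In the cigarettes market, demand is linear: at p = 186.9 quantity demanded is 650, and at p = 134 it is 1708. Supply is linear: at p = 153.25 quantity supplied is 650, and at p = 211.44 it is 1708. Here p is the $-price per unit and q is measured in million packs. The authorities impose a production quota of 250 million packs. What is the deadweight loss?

Demand slope = (134 − 186.9)/(1708 − 650) = −0.05, so p = 219.4 − 0.05q.
Supply slope = (211.44 − 153.25)/(1708 − 650) = 0.055, so p = 117.5 + 0.055q.
Competitive equilibrium: 219.4 − 0.05q = 117.5 + 0.055q → q* = 970.4762, p* = 170.8762.
At q = 250: demand price = 219.4 − 0.05·250 = 206.9; supply price = 117.5 + 0.055·250 = 131.25.
Δq = 970.4762 − 250 = 720.4762; wedge = 206.9 − 131.25 = 75.65.
Welfare loss = ½ × 720.4762 × 75.65 = $27252.01 million.

$27252.01 million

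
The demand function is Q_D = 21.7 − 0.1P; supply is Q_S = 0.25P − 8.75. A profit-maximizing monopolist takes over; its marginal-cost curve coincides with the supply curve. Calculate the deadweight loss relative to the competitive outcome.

205.38

In inverse form: demand P = 217 − 10Q, supply P = 35 + 4Q.
Competitive equilibrium: 217 − 10Q = 35 + 4Q → Q* = 13, P* = 87.
Marginal revenue: MR = 217 − 20Q. Set MR = MC: 217 − 20Q = 35 + 4Q → Q_m = 7.5833.
Price P_m = 217 − 10·7.5833 = 141.167; MC(Q_m) = 35 + 4·7.5833 = 65.3332.
Competitive Q* = 13, so ΔQ = 5.4167; wedge = 141.167 − 65.3332 = 75.8338.
Deadweight loss = ½ × 5.4167 × 75.8338 = 205.38.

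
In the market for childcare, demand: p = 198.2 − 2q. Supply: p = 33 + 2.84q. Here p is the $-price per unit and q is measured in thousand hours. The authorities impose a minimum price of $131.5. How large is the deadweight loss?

Competitive equilibrium: 198.2 − 2q = 33 + 2.84q → q* = 34.1322, p* = 129.9355.
At the floor p = 131.5, quantity demanded = (198.2 − 131.5)/2 = 33.35.
Sellers' marginal cost at q' = 33.35: 33 + 2.84·33.35 = 127.714.
Δq = 34.1322 − 33.35 = 0.7822; wedge = 131.5 − 127.714 = 3.786.
DWL = ½ × 0.7822 × 3.786 = $1.48 thousand.

$1.48 thousand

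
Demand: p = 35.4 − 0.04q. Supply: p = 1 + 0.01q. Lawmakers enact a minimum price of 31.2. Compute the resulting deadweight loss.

Competitive equilibrium: 35.4 − 0.04q = 1 + 0.01q → q* = 688, p* = 7.88.
At the floor p = 31.2, quantity demanded = (35.4 − 31.2)/0.04 = 105.
Sellers' marginal cost at q' = 105: 1 + 0.01·105 = 2.05.
Δq = 688 − 105 = 583; wedge = 31.2 − 2.05 = 29.15.
The triangle = ½ × 583 × 29.15 = 8497.225.

8497.225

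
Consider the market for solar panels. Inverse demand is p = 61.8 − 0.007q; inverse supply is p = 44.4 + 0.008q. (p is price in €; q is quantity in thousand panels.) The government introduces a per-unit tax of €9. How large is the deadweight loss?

€2700 thousand

Competitive equilibrium: 61.8 − 0.007q = 44.4 + 0.008q → q* = 1160, p* = 53.68.
With the tax, the buyer price exceeds the seller price by 9: (61.8 − 0.007q) − (44.4 + 0.008q) = 9 → q' = 560.
Δq = 1160 − 560 = 600; the wedge equals the tax, 9.
Deadweight loss = ½ × 600 × 9 = €2700 thousand.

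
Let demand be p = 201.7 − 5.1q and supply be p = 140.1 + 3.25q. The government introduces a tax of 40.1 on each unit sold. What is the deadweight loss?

Competitive equilibrium: 201.7 − 5.1q = 140.1 + 3.25q → q* = 7.3772, p* = 164.076.
With the tax, the buyer price exceeds the seller price by 40.1: (201.7 − 5.1q) − (140.1 + 3.25q) = 40.1 → q' = 2.5749.
Δq = 7.3772 − 2.5749 = 4.8023; the wedge equals the tax, 40.1.
Welfare loss = ½ × 4.8023 × 40.1 = 96.29.

96.29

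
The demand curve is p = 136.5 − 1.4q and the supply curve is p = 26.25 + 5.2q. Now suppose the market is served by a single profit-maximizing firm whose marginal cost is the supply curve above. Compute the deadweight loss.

28.20

Competitive equilibrium: 136.5 − 1.4q = 26.25 + 5.2q → q* = 16.7045, p* = 113.1136.
Marginal revenue: MR = 136.5 − 2.8q. Set MR = MC: 136.5 − 2.8q = 26.25 + 5.2q → q_m = 13.7813.
Price p_m = 136.5 − 1.4·13.7813 = 117.2062; MC(q_m) = 26.25 + 5.2·13.7813 = 97.9128.
Competitive q* = 16.7045, so Δq = 2.9232; wedge = 117.2062 − 97.9128 = 19.2934.
The triangle = ½ × 2.9232 × 19.2934 = 28.20.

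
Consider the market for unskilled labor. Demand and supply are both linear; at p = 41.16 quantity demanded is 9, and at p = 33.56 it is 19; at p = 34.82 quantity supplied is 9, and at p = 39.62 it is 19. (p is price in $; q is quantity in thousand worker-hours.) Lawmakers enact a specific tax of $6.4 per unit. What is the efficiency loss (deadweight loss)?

Demand slope = (33.56 − 41.16)/(19 − 9) = −0.76, so p = 48 − 0.76q.
Supply slope = (39.62 − 34.82)/(19 − 9) = 0.48, so p = 30.5 + 0.48q.
Competitive equilibrium: 48 − 0.76q = 30.5 + 0.48q → q* = 14.1129, p* = 37.2742.
With the tax, the buyer price exceeds the seller price by 6.4: (48 − 0.76q) − (30.5 + 0.48q) = 6.4 → q' = 8.9516.
Δq = 14.1129 − 8.9516 = 5.1613; the wedge equals the tax, 6.4.
Deadweight loss = ½ × 5.1613 × 6.4 = $16.52 thousand.

$16.52 thousand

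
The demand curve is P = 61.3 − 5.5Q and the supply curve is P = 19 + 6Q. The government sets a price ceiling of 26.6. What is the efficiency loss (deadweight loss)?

Competitive equilibrium: 61.3 − 5.5Q = 19 + 6Q → Q* = 3.6783, P* = 41.0696.
At the ceiling P = 26.6, quantity supplied = (26.6 − 19)/6 = 1.2667.
Willingness to pay at Q' = 1.2667: 61.3 − 5.5·1.2667 = 54.3332.
ΔQ = 3.6783 − 1.2667 = 2.4116; wedge = 54.3332 − 26.6 = 27.7332.
DWL = ½ × 2.4116 × 27.7332 = 33.44.

33.44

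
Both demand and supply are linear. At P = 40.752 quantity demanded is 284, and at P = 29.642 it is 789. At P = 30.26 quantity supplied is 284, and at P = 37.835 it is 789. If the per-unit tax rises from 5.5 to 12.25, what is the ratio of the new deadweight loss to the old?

4.961

Demand slope = (29.642 − 40.752)/(789 − 284) = −0.022, so P = 47 − 0.022Q.
Supply slope = (37.835 − 30.26)/(789 − 284) = 0.015, so P = 26 + 0.015Q.
Competitive equilibrium: 47 − 0.022Q = 26 + 0.015Q → Q* = 567.5676, P* = 34.5135.
For a per-unit tax t: ΔQ = t/0.037, so DWL = ½·t·(t/0.037) = t²/0.074.
At t = 5.5: DWL = 408.784. At t = 12.25: DWL = 2027.872.
Ratio = (12.25/5.5)² = 4.961.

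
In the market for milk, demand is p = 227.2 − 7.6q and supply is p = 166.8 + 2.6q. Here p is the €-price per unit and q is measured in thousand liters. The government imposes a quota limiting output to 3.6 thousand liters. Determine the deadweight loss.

Competitive equilibrium: 227.2 − 7.6q = 166.8 + 2.6q → q* = 5.9216, p* = 182.1961.
At q = 3.6: demand price = 227.2 − 7.6·3.6 = 199.84; supply price = 166.8 + 2.6·3.6 = 176.16.
Δq = 5.9216 − 3.6 = 2.3216; wedge = 199.84 − 176.16 = 23.68.
DWL = ½ × 2.3216 × 23.68 = €27.49 thousand.

€27.49 thousand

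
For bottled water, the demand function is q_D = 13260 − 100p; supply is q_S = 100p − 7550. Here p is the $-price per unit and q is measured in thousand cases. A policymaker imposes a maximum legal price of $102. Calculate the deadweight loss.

In inverse form: demand p = 132.6 − 0.01q, supply p = 75.5 + 0.01q.
Competitive equilibrium: 132.6 − 0.01q = 75.5 + 0.01q → q* = 2855, p* = 104.05.
At the ceiling p = 102, quantity supplied = (102 − 75.5)/0.01 = 2650.
Willingness to pay at q' = 2650: 132.6 − 0.01·2650 = 106.1.
Δq = 2855 − 2650 = 205; wedge = 106.1 − 102 = 4.1.
Welfare loss = ½ × 205 × 4.1 = $420.25 thousand.

$420.25 thousand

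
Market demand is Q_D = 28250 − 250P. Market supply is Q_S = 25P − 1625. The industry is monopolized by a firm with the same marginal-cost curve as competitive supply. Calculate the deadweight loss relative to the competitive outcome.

181.82

In inverse form: demand P = 113 − 0.004Q, supply P = 65 + 0.04Q.
Competitive equilibrium: 113 − 0.004Q = 65 + 0.04Q → Q* = 1090.9091, P* = 108.6364.
Marginal revenue: MR = 113 − 0.008Q. Set MR = MC: 113 − 0.008Q = 65 + 0.04Q → Q_m = 1000.
Price P_m = 113 − 0.004·1000 = 109; MC(Q_m) = 65 + 0.04·1000 = 105.
Competitive Q* = 1090.9091, so ΔQ = 90.9091; wedge = 109 − 105 = 4.
DWL = ½ × 90.9091 × 4 = 181.82.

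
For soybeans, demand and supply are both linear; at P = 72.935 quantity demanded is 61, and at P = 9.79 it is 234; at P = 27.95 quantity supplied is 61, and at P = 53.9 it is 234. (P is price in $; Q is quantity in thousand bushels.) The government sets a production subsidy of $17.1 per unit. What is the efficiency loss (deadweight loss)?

Demand slope = (9.79 − 72.935)/(234 − 61) = −0.365, so P = 95.2 − 0.365Q.
Supply slope = (53.9 − 27.95)/(234 − 61) = 0.15, so P = 18.8 + 0.15Q.
Competitive equilibrium: 95.2 − 0.365Q = 18.8 + 0.15Q → Q* = 148.3495, P* = 41.0524.
The subsidy lowers effective supply by 17.1: P = 1.7 + 0.15Q.
New quantity: 95.2 − 0.365Q = 1.7 + 0.15Q → Q' = 181.5534.
Overproduction ΔQ = 181.5534 − 148.3495 = 33.2039; wedge = subsidy = 17.1.
DWL = ½ × 33.2039 × 17.1 = $283.89 thousand.

$283.89 thousand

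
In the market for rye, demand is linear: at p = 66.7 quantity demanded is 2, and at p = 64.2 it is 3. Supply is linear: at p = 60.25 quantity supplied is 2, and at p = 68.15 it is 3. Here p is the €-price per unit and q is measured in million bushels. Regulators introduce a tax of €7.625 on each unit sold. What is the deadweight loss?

Demand slope = (64.2 − 66.7)/(3 − 2) = −2.5, so p = 71.7 − 2.5q.
Supply slope = (68.15 − 60.25)/(3 − 2) = 7.9, so p = 44.45 + 7.9q.
Competitive equilibrium: 71.7 − 2.5q = 44.45 + 7.9q → q* = 2.6202, p* = 65.1495.
With the tax, the buyer price exceeds the seller price by 7.625: (71.7 − 2.5q) − (44.45 + 7.9q) = 7.625 → q' = 1.887.
Δq = 2.6202 − 1.887 = 0.7332; the wedge equals the tax, 7.625.
Welfare loss = ½ × 0.7332 × 7.625 = €2.80 million.

€2.80 million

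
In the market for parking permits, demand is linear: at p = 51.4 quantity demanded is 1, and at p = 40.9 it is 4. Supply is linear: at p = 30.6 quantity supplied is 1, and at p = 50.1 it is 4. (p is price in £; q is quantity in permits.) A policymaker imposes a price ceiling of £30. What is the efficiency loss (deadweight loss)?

£23.59

Demand slope = (40.9 − 51.4)/(4 − 1) = −3.5, so p = 54.9 − 3.5q.
Supply slope = (50.1 − 30.6)/(4 − 1) = 6.5, so p = 24.1 + 6.5q.
Competitive equilibrium: 54.9 − 3.5q = 24.1 + 6.5q → q* = 3.08, p* = 44.12.
At the ceiling p = 30, quantity supplied = (30 − 24.1)/6.5 = 0.9077.
Willingness to pay at q' = 0.9077: 54.9 − 3.5·0.9077 = 51.7231.
Δq = 3.08 − 0.9077 = 2.1723; wedge = 51.7231 − 30 = 21.7231.
Welfare loss = ½ × 2.1723 × 21.7231 = £23.59.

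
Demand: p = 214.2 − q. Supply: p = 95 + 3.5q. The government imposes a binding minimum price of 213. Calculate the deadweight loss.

1438.94

Competitive equilibrium: 214.2 − q = 95 + 3.5q → q* = 26.4889, p* = 187.7111.
At the floor p = 213, quantity demanded = (214.2 − 213)/1 = 1.2.
Sellers' marginal cost at q' = 1.2: 95 + 3.5·1.2 = 99.2.
Δq = 26.4889 − 1.2 = 25.2889; wedge = 213 − 99.2 = 113.8.
DWL = ½ × 25.2889 × 113.8 = 1438.94.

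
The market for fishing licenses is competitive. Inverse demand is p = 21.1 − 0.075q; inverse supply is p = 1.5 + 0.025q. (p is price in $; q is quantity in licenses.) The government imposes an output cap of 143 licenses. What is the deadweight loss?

$140.45

Competitive equilibrium: 21.1 − 0.075q = 1.5 + 0.025q → q* = 196, p* = 6.4.
At q = 143: demand price = 21.1 − 0.075·143 = 10.375; supply price = 1.5 + 0.025·143 = 5.075.
Δq = 196 − 143 = 53; wedge = 10.375 − 5.075 = 5.3.
Deadweight loss = ½ × 53 × 5.3 = $140.45.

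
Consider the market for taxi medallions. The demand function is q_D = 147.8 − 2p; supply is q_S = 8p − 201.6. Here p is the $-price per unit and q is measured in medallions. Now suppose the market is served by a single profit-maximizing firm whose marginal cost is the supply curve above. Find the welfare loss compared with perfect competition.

In inverse form: demand p = 73.9 − 0.5q, supply p = 25.2 + 0.125q.
Competitive equilibrium: 73.9 − 0.5q = 25.2 + 0.125q → q* = 77.92, p* = 34.94.
Marginal revenue: MR = 73.9 − q. Set MR = MC: 73.9 − q = 25.2 + 0.125q → q_m = 43.2889.
Price p_m = 73.9 − 0.5·43.2889 = 52.2556; MC(q_m) = 25.2 + 0.125·43.2889 = 30.6111.
Competitive q* = 77.92, so Δq = 34.6311; wedge = 52.2556 − 30.6111 = 21.6445.
Deadweight loss = ½ × 34.6311 × 21.6445 = $374.79.

$374.79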